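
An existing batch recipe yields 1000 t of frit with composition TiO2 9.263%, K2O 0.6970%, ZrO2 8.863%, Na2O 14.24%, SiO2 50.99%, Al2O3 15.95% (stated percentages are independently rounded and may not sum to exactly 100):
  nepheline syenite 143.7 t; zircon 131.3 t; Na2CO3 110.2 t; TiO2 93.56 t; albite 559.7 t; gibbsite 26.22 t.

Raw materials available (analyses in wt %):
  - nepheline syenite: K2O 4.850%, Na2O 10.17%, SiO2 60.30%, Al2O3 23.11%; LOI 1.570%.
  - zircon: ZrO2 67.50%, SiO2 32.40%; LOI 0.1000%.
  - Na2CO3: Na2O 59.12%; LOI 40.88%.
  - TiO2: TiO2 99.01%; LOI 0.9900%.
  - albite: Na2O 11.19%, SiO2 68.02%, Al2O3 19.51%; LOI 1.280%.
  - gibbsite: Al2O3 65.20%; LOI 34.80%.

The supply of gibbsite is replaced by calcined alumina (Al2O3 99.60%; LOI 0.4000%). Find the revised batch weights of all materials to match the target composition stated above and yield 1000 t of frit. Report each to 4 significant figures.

Values along the way are shown, rounded to 4 significant figures, between the steps; all arithmetic holds exact precision in all steps. Each reported result takes exactly one rounding; the derived quantities (totals, glass mass, yield, LOI, six oxide percentages) are rebuilt from the weighed amounts on 1000 t of glass in exact precision, as quoted within problem or answer.
Oxide mass targets, per 1000 t frit:
  TiO2: 9.263% × 1000 = 92.63 t
  K2O: 0.6970% × 1000 = 6.970 t
  ZrO2: 8.863% × 1000 = 88.63 t
  Na2O: 14.24% × 1000 = 142.4 t
  SiO2: 50.99% × 1000 = 509.9 t
  Al2O3: 15.95% × 1000 = 159.5 t
Checking each oxide sum from the weights as reported, under the basis named above (delivered sums recover each target inside rounding margins):
  TiO2: 93.56·0.9901 = 92.63 t (target 92.63 t)
  K2O: 143.7·0.04850 = 6.969 t (target 6.970 t)
  ZrO2: 131.3·0.6750 = 88.63 t (target 88.63 t)
  Na2O: 143.7·0.1017 + 110.2·0.5912 + 559.7·0.1119 = 142.4 t (target 142.4 t)
  SiO2: 143.7·0.6030 + 131.3·0.3240 + 559.7·0.6802 = 509.9 t (target 509.9 t)
  Al2O3: 143.7·0.2311 + 559.7·0.1951 + 17.16·0.9960 = 159.5 t (target 159.5 t)
Glass mass check: net batch after ignition = 1000 t (summing oxide targets gives 1000 t; with the basis standing at 1000 t — rounding explains the deltas).
Batch grand total — Σ batch = 1056 t; loss to ignition Σ batch·LOI = 55.60 t; yield: glass divided by total = 94.73%.

Revised batch per 1000 t frit:
  nepheline syenite: 143.7 t
  zircon: 131.3 t
  Na2CO3: 110.2 t
  TiO2: 93.56 t
  albite: 559.7 t
  calcined alumina: 17.16 t
Total batch = 1056 t; LOI loss = 55.60 t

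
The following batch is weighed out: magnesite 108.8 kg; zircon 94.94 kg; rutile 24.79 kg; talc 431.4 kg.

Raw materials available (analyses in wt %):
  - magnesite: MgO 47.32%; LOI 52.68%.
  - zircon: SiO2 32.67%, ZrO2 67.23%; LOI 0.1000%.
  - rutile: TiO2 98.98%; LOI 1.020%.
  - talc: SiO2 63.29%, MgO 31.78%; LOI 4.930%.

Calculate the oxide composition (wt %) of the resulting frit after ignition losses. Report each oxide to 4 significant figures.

The working math holds exact precision at each step. Intermediates are shown, rounded to 4 significant figures, at each printed step. A single rounding completes every reported value — all derived quantities are rebuilt at full float precision (glass mass, yield, the four compositions, ignition loss, totals) starting from the weights per 581.0 kg of glass, exactly as shown in problem or answer.
Delivered oxide masses:
  SiO2: 94.94·0.3267 + 431.4·0.6329 = 304.0 kg
  TiO2: 24.79·0.9898 = 24.54 kg
  MgO: 108.8·0.4732 + 431.4·0.3178 = 188.6 kg
  ZrO2: 94.94·0.6723 = 63.83 kg
LOI: 108.8·0.5268 + 94.94·0.001000 + 24.79·0.01020 + 431.4·0.04930 = 78.93 kg
Glass mass = batch − LOI = 659.9 − 78.93 = 581.0 kg (matching Σ of the oxides)
wt % = oxide mass / glass mass × 100

Glass mass = 581.0 kg (batch 659.9 − LOI 78.93).
Composition: SiO2 52.33%, TiO2 4.223%, MgO 32.46%, ZrO2 10.99%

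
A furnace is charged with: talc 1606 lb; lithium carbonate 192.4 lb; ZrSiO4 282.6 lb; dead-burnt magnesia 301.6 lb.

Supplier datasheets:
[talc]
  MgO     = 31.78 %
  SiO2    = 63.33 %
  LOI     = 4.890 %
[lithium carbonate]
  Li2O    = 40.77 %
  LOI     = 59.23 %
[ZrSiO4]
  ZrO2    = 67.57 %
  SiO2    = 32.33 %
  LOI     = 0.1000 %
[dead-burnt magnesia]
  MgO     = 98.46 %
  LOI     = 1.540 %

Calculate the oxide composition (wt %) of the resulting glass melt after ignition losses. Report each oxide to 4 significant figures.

Values along the way are displayed (rounded to four significant figures) across the worked steps. Each numeric step carries exact precision in every operation — exactly one rounding is applied to each reported result — derived quantities (totals, the yield, ignition loss, four oxide percentages, glass mass) are carried in exact precision using the weight values on 2185 lb of glass, as quoted within problem or answer.
What the batch supplies per oxide:
  MgO: 1606·0.3178 + 301.6·0.9846 = 807.3 lb
  ZrO2: 282.6·0.6757 = 191.0 lb
  SiO2: 1606·0.6333 + 282.6·0.3233 = 1108 lb
  Li2O: 192.4·0.4077 = 78.44 lb
LOI: 1606·0.04890 + 192.4·0.5923 + 282.6·0.001000 + 301.6·0.01540 = 197.4 lb
Resulting glass, batch − LOI: 2383 − 197.4 = 2185 lb (matching Σ of the oxides)
percent share: oxide ÷ glass, ×100

Glass mass = 2185 lb (batch 2383 − LOI 197.4).
Composition: MgO 36.95%, ZrO2 8.739%, SiO2 50.73%, Li2O 3.590%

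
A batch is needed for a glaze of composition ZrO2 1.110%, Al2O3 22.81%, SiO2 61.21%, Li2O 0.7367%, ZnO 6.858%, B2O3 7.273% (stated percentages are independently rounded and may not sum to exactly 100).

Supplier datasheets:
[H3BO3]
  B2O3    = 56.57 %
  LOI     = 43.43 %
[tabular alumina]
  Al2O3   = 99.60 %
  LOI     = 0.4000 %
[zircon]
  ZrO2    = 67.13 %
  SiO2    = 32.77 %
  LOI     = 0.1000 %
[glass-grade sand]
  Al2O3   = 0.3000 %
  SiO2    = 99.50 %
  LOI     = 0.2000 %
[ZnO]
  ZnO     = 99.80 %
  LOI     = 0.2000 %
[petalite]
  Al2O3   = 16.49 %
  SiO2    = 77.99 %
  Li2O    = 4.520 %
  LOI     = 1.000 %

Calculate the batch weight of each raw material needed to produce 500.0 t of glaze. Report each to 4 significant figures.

Full precision is maintained at every stage — working values are printed rounded to four significant digits in the working. A single rounding completes each reported value. All derived quantities, including totals, the yield, glass mass, LOI, six oxide percentages, are re-derived from the batch weights on 500.0 t of glass at exact precision as given in either problem or answer.
The oxide mass targets at 500.0 t glaze:
  ZrO2: 1.110% × 500.0 = 5.550 t
  Al2O3: 22.81% × 500.0 = 114.0 t
  SiO2: 61.21% × 500.0 = 306.0 t
  Li2O: 0.7367% × 500.0 = 3.684 t
  ZnO: 6.858% × 500.0 = 34.29 t
  B2O3: 7.273% × 500.0 = 36.36 t
Mass-balance tally per oxide using the reported weights, under the basis named above (every target is met by its sum up to rounding of the answer):
  ZrO2: 8.268·0.6713 = 5.550 t (target 5.550 t)
  Al2O3: 100.3·0.9960 + 241.0·0.003000 + 81.49·0.1649 = 114.1 t (target 114.0 t)
  SiO2: 8.268·0.3277 + 241.0·0.9950 + 81.49·0.7799 = 306.1 t (target 306.0 t)
  Li2O: 81.49·0.04520 = 3.683 t (target 3.684 t)
  ZnO: 34.36·0.9980 = 34.29 t (target 34.29 t)
  B2O3: 64.28·0.5657 = 36.36 t (target 36.36 t)
The glass-mass cross-check: total batch − LOI = 500.0 t (targets for the oxides total 500.0 t; stated basis 500.0 t — any gap is answer rounding).
Batch grand total — Σ batch = 529.7 t; Σ batch·LOI gives LOI loss = 29.69 t; yield: glass divided by total = 94.39%.

Batch per 500.0 t glaze:
  H3BO3: 64.28 t
  tabular alumina: 100.3 t
  zircon: 8.268 t
  glass-grade sand: 241.0 t
  ZnO: 34.36 t
  petalite: 81.49 t
Total batch = 529.7 t; LOI loss = 29.69 t; yield = 94.39%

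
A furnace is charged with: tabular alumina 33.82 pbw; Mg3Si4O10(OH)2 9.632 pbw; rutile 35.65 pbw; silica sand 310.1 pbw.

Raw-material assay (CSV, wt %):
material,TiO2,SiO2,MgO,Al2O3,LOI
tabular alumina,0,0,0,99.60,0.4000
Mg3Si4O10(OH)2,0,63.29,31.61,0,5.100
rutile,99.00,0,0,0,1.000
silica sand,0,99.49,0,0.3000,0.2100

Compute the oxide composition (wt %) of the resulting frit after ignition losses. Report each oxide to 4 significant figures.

Glass mass = 387.6 pbw (batch 389.2 − LOI 1.634).
Composition: TiO2 9.106%, SiO2 81.18%, MgO 0.7856%, Al2O3 8.931%

The intermediate values are displayed rounded off to 4 significant figures when written out — each numeric step keeps exact precision in all steps — a single rounding completes each reported result — the derived quantities, which include totals, four oxide percentages, glass mass, the yield, ignition loss, are carried in full precision, as they appear in the problem or the answer, from the batch weights per 387.6 pbw of glass.
Per-oxide mass from batch:
  TiO2: 35.65·0.9900 = 35.29 pbw
  SiO2: 9.632·0.6329 + 310.1·0.9949 = 314.6 pbw
  MgO: 9.632·0.3161 = 3.045 pbw
  Al2O3: 33.82·0.9960 + 310.1·0.003000 = 34.62 pbw
LOI: 33.82·0.004000 + 9.632·0.05100 + 35.65·0.01000 + 310.1·0.002100 = 1.634 pbw
Resulting glass, batch − LOI: 389.2 − 1.634 = 387.6 pbw (= Σ oxide masses)
wt % = oxide mass / glass mass × 100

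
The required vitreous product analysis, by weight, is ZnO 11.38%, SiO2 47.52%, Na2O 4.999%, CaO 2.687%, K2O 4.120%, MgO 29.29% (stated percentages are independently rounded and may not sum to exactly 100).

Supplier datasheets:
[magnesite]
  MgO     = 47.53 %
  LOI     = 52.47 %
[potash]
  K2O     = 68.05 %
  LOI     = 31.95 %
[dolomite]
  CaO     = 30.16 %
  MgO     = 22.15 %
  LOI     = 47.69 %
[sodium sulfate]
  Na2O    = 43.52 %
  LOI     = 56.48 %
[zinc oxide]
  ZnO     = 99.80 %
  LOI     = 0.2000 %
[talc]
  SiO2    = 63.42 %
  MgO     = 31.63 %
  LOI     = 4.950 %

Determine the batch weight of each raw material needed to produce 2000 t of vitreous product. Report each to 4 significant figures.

Batch per 2000 t vitreous product:
  magnesite: 152.2 t
  potash: 121.1 t
  dolomite: 178.2 t
  sodium sulfate: 229.7 t
  zinc oxide: 228.1 t
  talc: 1499 t
Total batch = 2408 t; LOI loss = 407.9 t; yield = 83.06%

The working math carries full precision through every step; intermediates appear rounded to four significant digits across the worked steps — exactly one rounding goes into every reported value. The derived quantities, including the totals, the yield, six oxide percentages, ignition loss, net glass mass, are re-derived using the weight values for 2000 t of glass at exact precision precisely as stated by problem or answer.
Oxide-by-oxide targets in 2000 t vitreous product:
  ZnO: 11.38% × 2000 = 227.6 t
  SiO2: 47.52% × 2000 = 950.4 t
  Na2O: 4.999% × 2000 = 99.98 t
  CaO: 2.687% × 2000 = 53.74 t
  K2O: 4.120% × 2000 = 82.40 t
  MgO: 29.29% × 2000 = 585.8 t
Oxide-by-oxide audit applying the batch weights above, on the stated basis (oxide sums agree with the targets up to rounding of the answer):
  ZnO: 228.1·0.9980 = 227.6 t (target 227.6 t)
  SiO2: 1499·0.6342 = 950.7 t (target 950.4 t)
  Na2O: 229.7·0.4352 = 99.97 t (target 99.98 t)
  CaO: 178.2·0.3016 = 53.75 t (target 53.74 t)
  K2O: 121.1·0.6805 = 82.41 t (target 82.40 t)
  MgO: 152.2·0.4753 + 178.2·0.2215 + 1499·0.3163 = 585.9 t (target 585.8 t)
The glass-mass cross-check: whole batch net of LOI = 2000 t (oxide target masses add up to 2000 t; against the stated basis, 2000 t — deltas are rounding alone).
Batch total: Σ batch = 2408 t; the LOI term Σ batch·LOI equals 407.9 t; the yield ratio, glass ÷ batch: 83.06%.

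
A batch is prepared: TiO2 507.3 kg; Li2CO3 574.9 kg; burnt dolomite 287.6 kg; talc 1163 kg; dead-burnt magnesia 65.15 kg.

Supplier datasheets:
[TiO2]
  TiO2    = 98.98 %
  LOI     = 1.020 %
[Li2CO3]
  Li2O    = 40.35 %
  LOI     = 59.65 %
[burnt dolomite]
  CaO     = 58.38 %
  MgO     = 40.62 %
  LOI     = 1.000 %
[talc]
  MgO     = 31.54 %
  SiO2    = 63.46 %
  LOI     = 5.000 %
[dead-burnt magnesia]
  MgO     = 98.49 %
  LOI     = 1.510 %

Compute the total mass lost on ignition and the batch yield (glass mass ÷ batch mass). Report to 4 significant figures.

LOI loss = 410.1 kg; glass = 2188 kg; yield = 84.21%

Intermediates are shown rounded off to 4 significant digits as written — the working math holds exact precision through every step. Each reported value is rounded exactly once. The derived quantities, which include five oxide percentages, yield, the totals, glass mass, ignition loss, are rebuilt in full float precision, exactly as shown in either problem or answer, starting from the weights per 2188 kg of glass.
LOI of each material in turn:
  TiO2: 507.3 × 0.01020 = 5.174 kg
  Li2CO3: 574.9 × 0.5965 = 342.9 kg
  burnt dolomite: 287.6 × 0.01000 = 2.876 kg
  talc: 1163 × 0.05000 = 58.15 kg
  dead-burnt magnesia: 65.15 × 0.01510 = 0.9838 kg
Total LOI = 410.1 kg
Glass = batch − LOI = 2598 − 410.1 = 2188 kg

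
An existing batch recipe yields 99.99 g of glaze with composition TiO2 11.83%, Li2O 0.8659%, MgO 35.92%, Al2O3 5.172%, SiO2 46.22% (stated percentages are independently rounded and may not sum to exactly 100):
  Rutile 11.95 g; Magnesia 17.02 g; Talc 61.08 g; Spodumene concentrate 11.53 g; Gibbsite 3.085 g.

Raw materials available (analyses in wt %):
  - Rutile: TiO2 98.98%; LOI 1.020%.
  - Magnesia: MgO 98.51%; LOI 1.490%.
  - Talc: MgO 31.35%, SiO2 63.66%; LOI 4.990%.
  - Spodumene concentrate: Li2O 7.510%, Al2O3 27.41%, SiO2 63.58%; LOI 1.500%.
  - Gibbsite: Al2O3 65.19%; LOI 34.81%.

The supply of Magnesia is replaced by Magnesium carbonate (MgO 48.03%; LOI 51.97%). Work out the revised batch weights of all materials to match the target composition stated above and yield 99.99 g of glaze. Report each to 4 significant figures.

Revised batch per 99.99 g glaze:
  Rutile: 11.95 g
  Magnesium carbonate: 34.91 g
  Talc: 61.08 g
  Spodumene concentrate: 11.53 g
  Gibbsite: 3.085 g
Total batch = 122.6 g; LOI loss = 22.56 g

All arithmetic holds exact precision in every operation — mid-chain values are displayed, rounded to four significant figures, as written; every reported number takes just one rounding; derived quantities (five oxide percentages, the yield, net glass mass, LOI, totals) are re-derived using the weight values for 99.99 g of glass at exact precision exactly as printed in problem or answer.
Target masses of each oxide per 99.99 g glaze:
  TiO2: 11.83% × 99.99 = 11.83 g
  Li2O: 0.8659% × 99.99 = 0.8658 g
  MgO: 35.92% × 99.99 = 35.92 g
  Al2O3: 5.172% × 99.99 = 5.171 g
  SiO2: 46.22% × 99.99 = 46.22 g
Per-oxide balance check with the batch weights as given, at the basis given (each sum matches its target mass given rounding of the digits):
  TiO2: 11.95·0.9898 = 11.83 g (target 11.83 g)
  Li2O: 11.53·0.07510 = 0.8659 g (target 0.8658 g)
  MgO: 34.91·0.4803 + 61.08·0.3135 = 35.92 g (target 35.92 g)
  Al2O3: 11.53·0.2741 + 3.085·0.6519 = 5.171 g (target 5.171 g)
  SiO2: 61.08·0.6366 + 11.53·0.6358 = 46.21 g (target 46.22 g)
Mass balance on the glass: whole batch net of LOI = 100.0 g (per-oxide target masses sum to 100.0 g; stated basis 99.99 g — gaps are rounding artifacts).
Summing the batch: Σ batch = 122.6 g; LOI removed, Σ of batch·LOI: 22.56 g; the yield ratio, glass ÷ batch: 81.59%.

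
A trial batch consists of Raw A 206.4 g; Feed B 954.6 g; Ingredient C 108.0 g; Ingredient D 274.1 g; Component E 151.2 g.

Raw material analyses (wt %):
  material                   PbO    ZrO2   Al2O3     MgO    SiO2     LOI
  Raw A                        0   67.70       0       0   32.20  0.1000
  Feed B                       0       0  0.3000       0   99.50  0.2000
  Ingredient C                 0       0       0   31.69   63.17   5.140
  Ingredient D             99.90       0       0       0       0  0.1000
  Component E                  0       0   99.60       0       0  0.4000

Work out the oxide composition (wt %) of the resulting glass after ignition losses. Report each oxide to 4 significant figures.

Glass mass = 1686 g (batch 1694 − LOI 8.546).
Composition: PbO 16.24%, ZrO2 8.289%, Al2O3 9.103%, MgO 2.030%, SiO2 64.33%

The whole derivation keeps exact precision all the way through. Intermediates are shown, rounded to 4 significant figures, between the steps — a single rounding yields each reported number. All derived quantities are rebuilt at exact precision (five oxide percentages, ignition loss, totals, net glass mass, yield) starting from the weights on 1686 g of glass, exactly as shown in the problem or answer text.
Oxide masses out of the charge:
  PbO: 274.1·0.9990 = 273.8 g
  ZrO2: 206.4·0.6770 = 139.7 g
  Al2O3: 954.6·0.003000 + 151.2·0.9960 = 153.5 g
  MgO: 108.0·0.3169 = 34.23 g
  SiO2: 206.4·0.3220 + 954.6·0.9950 + 108.0·0.6317 = 1085 g
LOI: 206.4·0.001000 + 954.6·0.002000 + 108.0·0.05140 + 274.1·0.001000 + 151.2·0.004000 = 8.546 g
Resulting glass, batch − LOI: 1694 − 8.546 = 1686 g (= Σ oxide masses)
wt %: oxide over glass, times 100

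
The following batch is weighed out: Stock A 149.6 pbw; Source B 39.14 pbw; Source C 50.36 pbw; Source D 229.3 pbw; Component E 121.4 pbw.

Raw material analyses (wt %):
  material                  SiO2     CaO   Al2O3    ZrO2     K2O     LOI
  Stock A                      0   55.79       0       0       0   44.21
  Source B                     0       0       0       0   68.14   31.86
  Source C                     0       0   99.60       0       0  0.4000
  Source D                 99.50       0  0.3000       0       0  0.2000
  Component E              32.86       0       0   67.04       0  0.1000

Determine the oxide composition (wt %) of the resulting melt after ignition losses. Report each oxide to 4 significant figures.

The intermediate values appear with 4-significant-figure rounding as written; full float precision is maintained at all times; exactly one rounding lands on each reported number; derived quantities, including totals, LOI, yield, net glass mass, five oxide percentages, are re-derived from the weighed amounts at 510.4 pbw of glass at full precision, exactly as shown in either problem or answer.
Oxide masses out of the charge:
  SiO2: 229.3·0.9950 + 121.4·0.3286 = 268.0 pbw
  CaO: 149.6·0.5579 = 83.46 pbw
  Al2O3: 50.36·0.9960 + 229.3·0.003000 = 50.85 pbw
  ZrO2: 121.4·0.6704 = 81.39 pbw
  K2O: 39.14·0.6814 = 26.67 pbw
LOI: 149.6·0.4421 + 39.14·0.3186 + 50.36·0.004000 + 229.3·0.002000 + 121.4·0.001000 = 79.39 pbw
The glass mass, total less LOI, = 589.8 − 79.39 = 510.4 pbw (equal to the oxide-mass sum)
each oxide over glass, ×100, is wt %

Glass mass = 510.4 pbw (batch 589.8 − LOI 79.39).
Composition: SiO2 52.52%, CaO 16.35%, Al2O3 9.962%, ZrO2 15.95%, K2O 5.225%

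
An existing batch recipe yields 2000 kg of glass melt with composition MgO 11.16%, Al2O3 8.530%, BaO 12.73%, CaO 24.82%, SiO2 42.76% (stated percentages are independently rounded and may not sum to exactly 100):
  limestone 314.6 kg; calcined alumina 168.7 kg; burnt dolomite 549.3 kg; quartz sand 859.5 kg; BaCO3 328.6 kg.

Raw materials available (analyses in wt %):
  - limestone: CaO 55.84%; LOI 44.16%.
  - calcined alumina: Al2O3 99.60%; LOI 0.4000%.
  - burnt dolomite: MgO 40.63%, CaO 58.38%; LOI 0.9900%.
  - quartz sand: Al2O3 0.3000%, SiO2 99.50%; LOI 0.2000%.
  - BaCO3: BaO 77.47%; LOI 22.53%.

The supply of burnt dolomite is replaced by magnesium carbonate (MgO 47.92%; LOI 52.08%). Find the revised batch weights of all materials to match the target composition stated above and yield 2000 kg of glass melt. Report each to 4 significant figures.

Mid-chain values appear rounded to 4 significant figures between the steps; every computation maintains full float precision through the solve — each reported number is rounded once only. All derived quantities (totals, net glass mass, LOI, yield, five oxide percentages) are rebuilt using the weight values at 2000 kg of glass in exact precision as set out in either problem or answer.
The oxide mass targets at 2000 kg glass melt:
  MgO: 11.16% × 2000 = 223.2 kg
  Al2O3: 8.530% × 2000 = 170.6 kg
  BaO: 12.73% × 2000 = 254.6 kg
  CaO: 24.82% × 2000 = 496.4 kg
  SiO2: 42.76% × 2000 = 855.2 kg
Verifying the oxide balance working from each reported weight, versus the basis set out (every target is met by its sum given rounding of the digits):
  MgO: 465.8·0.4792 = 223.2 kg (target 223.2 kg)
  Al2O3: 168.7·0.9960 + 859.5·0.003000 = 170.6 kg (target 170.6 kg)
  BaO: 328.6·0.7747 = 254.6 kg (target 254.6 kg)
  CaO: 889.0·0.5584 = 496.4 kg (target 496.4 kg)
  SiO2: 859.5·0.9950 = 855.2 kg (target 855.2 kg)
Auditing the glass mass value: whole batch net of LOI = 2000 kg (targets for the oxides total 2000 kg; with the basis standing at 2000 kg — gaps are rounding artifacts).
Batch total: Σ batch = 2712 kg; loss to ignition Σ batch·LOI = 711.6 kg; the yield ratio, glass ÷ batch: 73.76%.

Revised batch per 2000 kg glass melt:
  limestone: 889.0 kg
  calcined alumina: 168.7 kg
  magnesium carbonate: 465.8 kg
  quartz sand: 859.5 kg
  BaCO3: 328.6 kg
Total batch = 2712 kg; LOI loss = 711.6 kg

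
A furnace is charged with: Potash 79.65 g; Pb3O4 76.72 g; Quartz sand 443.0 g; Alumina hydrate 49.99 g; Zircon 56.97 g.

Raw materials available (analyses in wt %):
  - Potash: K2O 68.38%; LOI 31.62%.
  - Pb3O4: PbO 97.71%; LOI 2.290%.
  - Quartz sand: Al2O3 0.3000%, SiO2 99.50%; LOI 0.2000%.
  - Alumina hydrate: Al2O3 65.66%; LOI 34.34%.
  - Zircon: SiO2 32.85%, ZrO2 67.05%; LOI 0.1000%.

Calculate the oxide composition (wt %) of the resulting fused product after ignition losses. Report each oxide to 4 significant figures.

Glass mass = 661.3 g (batch 706.3 − LOI 45.05).
Composition: Al2O3 5.165%, PbO 11.34%, K2O 8.236%, SiO2 69.49%, ZrO2 5.776%

Intermediates are rounded to four significant digits when displayed — each numeric step keeps full float precision throughout; each reported result takes exactly one rounding. All derived quantities are re-derived in exact precision (five oxide percentages, LOI, the yield, glass mass, the totals) from the batch weights for 661.3 g of glass, as set out in the problem or answer text.
Per-oxide mass from batch:
  Al2O3: 443.0·0.003000 + 49.99·0.6566 = 34.15 g
  PbO: 76.72·0.9771 = 74.96 g
  K2O: 79.65·0.6838 = 54.46 g
  SiO2: 443.0·0.9950 + 56.97·0.3285 = 459.5 g
  ZrO2: 56.97·0.6705 = 38.20 g
LOI: 79.65·0.3162 + 76.72·0.02290 + 443.0·0.002000 + 49.99·0.3434 + 56.97·0.001000 = 45.05 g
Glass = total batch minus LOI = 706.3 − 45.05 = 661.3 g (= Σ oxide masses)
oxide / glass × 100 gives the wt %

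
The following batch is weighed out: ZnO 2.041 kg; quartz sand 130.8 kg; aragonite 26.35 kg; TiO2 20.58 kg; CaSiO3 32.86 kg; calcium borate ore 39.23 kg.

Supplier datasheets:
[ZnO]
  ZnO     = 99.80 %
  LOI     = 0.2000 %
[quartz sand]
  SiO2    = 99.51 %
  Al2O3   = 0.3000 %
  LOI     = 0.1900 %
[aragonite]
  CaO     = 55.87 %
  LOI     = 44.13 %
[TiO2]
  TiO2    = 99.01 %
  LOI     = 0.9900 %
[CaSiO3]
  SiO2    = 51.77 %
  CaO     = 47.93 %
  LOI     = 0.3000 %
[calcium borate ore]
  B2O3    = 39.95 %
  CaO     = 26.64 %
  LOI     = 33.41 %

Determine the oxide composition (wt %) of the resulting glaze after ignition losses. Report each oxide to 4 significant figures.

In-progress results are shown, rounded to 4 significant digits, across the worked steps. All arithmetic keeps exact precision end to end; every reported result takes exactly one rounding; all derived quantities are rebuilt starting from the weights on 226.6 kg of glass in exact precision (LOI, the six compositions, the totals, yield, net glass mass), as given in the problem or the answer.
Oxide-by-oxide delivered mass:
  TiO2: 20.58·0.9901 = 20.38 kg
  ZnO: 2.041·0.9980 = 2.037 kg
  SiO2: 130.8·0.9951 + 32.86·0.5177 = 147.2 kg
  B2O3: 39.23·0.3995 = 15.67 kg
  Al2O3: 130.8·0.003000 = 0.3924 kg
  CaO: 26.35·0.5587 + 32.86·0.4793 + 39.23·0.2664 = 40.92 kg
LOI: 2.041·0.002000 + 130.8·0.001900 + 26.35·0.4413 + 20.58·0.009900 + 32.86·0.003000 + 39.23·0.3341 = 25.29 kg
Glass = total batch minus LOI = 251.9 − 25.29 = 226.6 kg (matching Σ of the oxides)
percent by weight: oxide/glass ×100

Glass mass = 226.6 kg (batch 251.9 − LOI 25.29).
Composition: TiO2 8.993%, ZnO 0.8990%, SiO2 64.96%, B2O3 6.917%, Al2O3 0.1732%, CaO 18.06%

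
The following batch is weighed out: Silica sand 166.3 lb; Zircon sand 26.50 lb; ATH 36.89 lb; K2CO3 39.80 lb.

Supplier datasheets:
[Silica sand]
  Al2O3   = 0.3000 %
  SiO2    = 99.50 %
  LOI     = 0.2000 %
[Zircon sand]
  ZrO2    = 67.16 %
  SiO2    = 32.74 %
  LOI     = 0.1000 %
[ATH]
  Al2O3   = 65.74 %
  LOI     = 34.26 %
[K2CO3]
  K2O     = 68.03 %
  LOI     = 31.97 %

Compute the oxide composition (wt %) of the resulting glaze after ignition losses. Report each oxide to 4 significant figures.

Working values are printed (rounded to 4 significant figures) across the worked steps; all internal work maintains exact precision through the solve; every reported figure undergoes a single rounding; the derived quantities are computed from the batch weights per 243.8 lb of glass at full precision (glass mass, the four compositions, yield, the totals, LOI) as quoted within the problem or the answer.
Oxide masses out of the charge:
  K2O: 39.80·0.6803 = 27.08 lb
  Al2O3: 166.3·0.003000 + 36.89·0.6574 = 24.75 lb
  ZrO2: 26.50·0.6716 = 17.80 lb
  SiO2: 166.3·0.9950 + 26.50·0.3274 = 174.1 lb
LOI: 166.3·0.002000 + 26.50·0.001000 + 36.89·0.3426 + 39.80·0.3197 = 25.72 lb
Resulting glass, batch − LOI: 269.5 − 25.72 = 243.8 lb (= the summed oxide contributions)
percent by weight: oxide/glass ×100

Glass mass = 243.8 lb (batch 269.5 − LOI 25.72).
Composition: K2O 11.11%, Al2O3 10.15%, ZrO2 7.301%, SiO2 71.44%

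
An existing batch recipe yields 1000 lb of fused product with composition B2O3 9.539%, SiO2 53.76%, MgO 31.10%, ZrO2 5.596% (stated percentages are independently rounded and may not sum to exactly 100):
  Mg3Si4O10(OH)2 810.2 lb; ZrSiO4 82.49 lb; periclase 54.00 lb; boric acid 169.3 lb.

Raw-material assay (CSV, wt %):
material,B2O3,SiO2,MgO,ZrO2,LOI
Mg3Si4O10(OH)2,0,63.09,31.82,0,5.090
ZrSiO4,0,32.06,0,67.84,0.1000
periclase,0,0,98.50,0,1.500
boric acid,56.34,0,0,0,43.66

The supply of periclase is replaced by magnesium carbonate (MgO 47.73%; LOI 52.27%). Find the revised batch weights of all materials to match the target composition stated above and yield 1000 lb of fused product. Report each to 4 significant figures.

Rounding to 4 significant digits extends to every intermediate as printed — the working math holds exact precision throughout — every reported result includes exactly one rounding; the derived quantities (the four compositions, the yield, glass mass, totals, LOI) are re-derived at full precision starting from the weights on 1000 lb of glass precisely as stated by either problem or answer.
Oxide-by-oxide targets in 1000 lb fused product:
  B2O3: 9.539% × 1000 = 95.39 lb
  SiO2: 53.76% × 1000 = 537.6 lb
  MgO: 31.10% × 1000 = 311.0 lb
  ZrO2: 5.596% × 1000 = 55.96 lb
Per-oxide balance check given the weights on record, versus the basis set out (delivered sums recover each target exact up to rounding of places):
  B2O3: 169.3·0.5634 = 95.38 lb (target 95.39 lb)
  SiO2: 810.2·0.6309 + 82.49·0.3206 = 537.6 lb (target 537.6 lb)
  MgO: 810.2·0.3182 + 111.4·0.4773 = 311.0 lb (target 311.0 lb)
  ZrO2: 82.49·0.6784 = 55.96 lb (target 55.96 lb)
Glass-mass bookkeeping: total batch − LOI = 999.9 lb (the targets, summed, come to 1000 lb; versus the stated basis of 1000 lb — a pure rounding effect).
Adding the batch up: Σ batch = 1173 lb; ignition loss, Σ(batch × LOI) = 173.5 lb; yield = glass ÷ total batch = 85.22%.

Revised batch per 1000 lb fused product:
  Mg3Si4O10(OH)2: 810.2 lb
  ZrSiO4: 82.49 lb
  magnesium carbonate: 111.4 lb
  boric acid: 169.3 lb
Total batch = 1173 lb; LOI loss = 173.5 lb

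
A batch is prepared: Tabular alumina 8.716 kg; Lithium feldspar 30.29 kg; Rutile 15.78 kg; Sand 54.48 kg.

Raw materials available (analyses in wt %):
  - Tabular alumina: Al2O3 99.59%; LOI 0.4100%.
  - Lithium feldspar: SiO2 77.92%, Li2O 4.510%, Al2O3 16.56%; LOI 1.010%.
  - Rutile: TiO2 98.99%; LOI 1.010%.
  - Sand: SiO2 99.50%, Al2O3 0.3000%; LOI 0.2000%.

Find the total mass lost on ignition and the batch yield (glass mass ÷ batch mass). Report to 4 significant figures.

Values along the way are printed (rounded to 4 significant digits) as written. The whole derivation runs at exact precision from start to finish — every reported number is rounded just once. All derived quantities, including net glass mass, the four compositions, the yield, the totals, LOI, are recomputed from the batch weights on 108.7 kg of glass in exact precision, as given in problem or answer.
Material-by-material LOI:
  Tabular alumina: 8.716 × 0.004100 = 0.03574 kg
  Lithium feldspar: 30.29 × 0.01010 = 0.3059 kg
  Rutile: 15.78 × 0.01010 = 0.1594 kg
  Sand: 54.48 × 0.002000 = 0.1090 kg
Total LOI = 0.6100 kg
Glass = batch − LOI = 109.3 − 0.6100 = 108.7 kg

LOI loss = 0.6100 kg; glass = 108.7 kg; yield = 99.44%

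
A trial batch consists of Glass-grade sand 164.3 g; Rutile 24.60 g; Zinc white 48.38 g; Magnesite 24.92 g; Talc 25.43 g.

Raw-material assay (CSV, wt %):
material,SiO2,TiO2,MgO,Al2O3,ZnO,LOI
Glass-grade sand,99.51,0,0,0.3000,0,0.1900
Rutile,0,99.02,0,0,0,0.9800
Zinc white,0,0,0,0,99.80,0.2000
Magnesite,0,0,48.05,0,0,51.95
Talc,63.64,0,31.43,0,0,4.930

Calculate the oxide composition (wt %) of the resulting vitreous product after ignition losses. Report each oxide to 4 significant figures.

Glass mass = 272.8 g (batch 287.6 − LOI 14.85).
Composition: SiO2 65.87%, TiO2 8.930%, MgO 7.320%, Al2O3 0.1807%, ZnO 17.70%

The working math maintains full precision through every step — mid-chain values are printed with 4-significant-digit rounding in the working — every reported value is rounded a single time. All derived quantities (five oxide percentages, the yield, glass mass, LOI, the totals) are re-derived at exact precision from the weighed amounts on 272.8 g of glass as they appear in the question or the answer.
Delivered oxide masses:
  SiO2: 164.3·0.9951 + 25.43·0.6364 = 179.7 g
  TiO2: 24.60·0.9902 = 24.36 g
  MgO: 24.92·0.4805 + 25.43·0.3143 = 19.97 g
  Al2O3: 164.3·0.003000 = 0.4929 g
  ZnO: 48.38·0.9980 = 48.28 g
LOI: 164.3·0.001900 + 24.60·0.009800 + 48.38·0.002000 + 24.92·0.5195 + 25.43·0.04930 = 14.85 g
Resulting glass, batch − LOI: 287.6 − 14.85 = 272.8 g (= the summed oxide contributions)
each wt % is 100 × oxide ÷ glass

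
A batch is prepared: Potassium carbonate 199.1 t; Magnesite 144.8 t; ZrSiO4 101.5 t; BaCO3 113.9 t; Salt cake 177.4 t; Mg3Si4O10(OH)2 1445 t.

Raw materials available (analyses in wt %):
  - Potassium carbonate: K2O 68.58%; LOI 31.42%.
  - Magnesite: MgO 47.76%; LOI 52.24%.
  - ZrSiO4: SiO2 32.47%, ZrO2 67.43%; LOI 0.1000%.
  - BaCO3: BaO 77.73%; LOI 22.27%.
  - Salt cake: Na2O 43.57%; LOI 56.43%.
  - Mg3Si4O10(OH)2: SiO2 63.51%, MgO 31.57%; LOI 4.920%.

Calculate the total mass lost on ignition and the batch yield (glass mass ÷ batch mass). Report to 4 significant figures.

LOI loss = 334.9 t; glass = 1847 t; yield = 84.65%

The whole derivation runs at full precision through every step. In-progress results are shown with 4-significant-digit rounding between the steps; a single rounding yields each reported result; all derived quantities are rebuilt starting from the weights for 1847 t of glass at exact precision (six oxide percentages, totals, LOI, yield, glass mass), as quoted within question or answer.
Each material's LOI contribution:
  Potassium carbonate: 199.1 × 0.3142 = 62.56 t
  Magnesite: 144.8 × 0.5224 = 75.64 t
  ZrSiO4: 101.5 × 0.001000 = 0.1015 t
  BaCO3: 113.9 × 0.2227 = 25.37 t
  Salt cake: 177.4 × 0.5643 = 100.1 t
  Mg3Si4O10(OH)2: 1445 × 0.04920 = 71.09 t
Total LOI = 334.9 t
Glass = batch − LOI = 2182 − 334.9 = 1847 t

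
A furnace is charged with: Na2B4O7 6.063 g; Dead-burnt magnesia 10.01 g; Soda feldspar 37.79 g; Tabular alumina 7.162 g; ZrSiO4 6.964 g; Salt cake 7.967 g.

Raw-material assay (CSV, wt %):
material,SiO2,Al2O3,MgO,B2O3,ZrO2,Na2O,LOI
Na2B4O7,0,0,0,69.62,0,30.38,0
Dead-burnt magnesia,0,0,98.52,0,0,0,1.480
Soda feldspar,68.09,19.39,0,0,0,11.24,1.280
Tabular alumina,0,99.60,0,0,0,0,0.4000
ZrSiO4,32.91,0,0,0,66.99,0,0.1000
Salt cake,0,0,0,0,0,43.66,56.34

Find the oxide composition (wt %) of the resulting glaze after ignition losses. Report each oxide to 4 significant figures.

Glass mass = 70.80 g (batch 75.96 − LOI 5.156).
Composition: SiO2 39.58%, Al2O3 20.42%, MgO 13.93%, B2O3 5.962%, ZrO2 6.589%, Na2O 13.51%

All internal work keeps full precision at every stage. Values along the way are displayed rounded to 4 significant figures within the worked lines. A single rounding completes each reported value. Derived quantities, which include ignition loss, yield, the six compositions, totals, glass mass, are carried at full float precision, as quoted within problem or answer, from the batch weights on 70.80 g of glass.
Mass of each oxide from the mix:
  SiO2: 37.79·0.6809 + 6.964·0.3291 = 28.02 g
  Al2O3: 37.79·0.1939 + 7.162·0.9960 = 14.46 g
  MgO: 10.01·0.9852 = 9.862 g
  B2O3: 6.063·0.6962 = 4.221 g
  ZrO2: 6.964·0.6699 = 4.665 g
  Na2O: 6.063·0.3038 + 37.79·0.1124 + 7.967·0.4366 = 9.568 g
LOI: 10.01·0.01480 + 37.79·0.01280 + 7.162·0.004000 + 6.964·0.001000 + 7.967·0.5634 = 5.156 g
batch − LOI leaves glass = 75.96 − 5.156 = 70.80 g (= Σ oxide masses)
percent share: oxide ÷ glass, ×100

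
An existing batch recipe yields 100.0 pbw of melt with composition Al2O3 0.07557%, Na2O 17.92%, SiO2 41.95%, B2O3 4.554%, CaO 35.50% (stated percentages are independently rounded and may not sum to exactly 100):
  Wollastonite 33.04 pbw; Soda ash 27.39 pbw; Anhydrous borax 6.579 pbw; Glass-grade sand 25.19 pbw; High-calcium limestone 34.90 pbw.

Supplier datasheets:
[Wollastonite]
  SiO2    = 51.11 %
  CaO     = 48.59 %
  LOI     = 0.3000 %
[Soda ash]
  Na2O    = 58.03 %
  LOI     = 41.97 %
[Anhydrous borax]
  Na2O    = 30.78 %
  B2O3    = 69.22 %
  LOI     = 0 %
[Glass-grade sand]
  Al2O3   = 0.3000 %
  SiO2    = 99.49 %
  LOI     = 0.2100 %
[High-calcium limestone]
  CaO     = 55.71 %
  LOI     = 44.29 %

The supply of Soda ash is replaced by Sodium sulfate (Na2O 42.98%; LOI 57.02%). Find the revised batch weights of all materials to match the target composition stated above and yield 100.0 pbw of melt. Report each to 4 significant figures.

Revised batch per 100.0 pbw melt:
  Wollastonite: 33.04 pbw
  Sodium sulfate: 36.98 pbw
  Anhydrous borax: 6.579 pbw
  Glass-grade sand: 25.19 pbw
  High-calcium limestone: 34.90 pbw
Total batch = 136.7 pbw; LOI loss = 36.70 pbw

The whole derivation holds exact precision at all times; mid-chain values are printed (rounded to four significant digits) across the worked steps; each reported figure carries a single rounding. All derived quantities, including ignition loss, totals, yield, net glass mass, five oxide percentages, are carried from the batch weights per 100.0 pbw of glass in full precision, exactly as printed in either problem or answer.
Target oxide masses per 100.0 pbw melt:
  Al2O3: 0.07557% × 100.0 = 0.07557 pbw
  Na2O: 17.92% × 100.0 = 17.92 pbw
  SiO2: 41.95% × 100.0 = 41.95 pbw
  B2O3: 4.554% × 100.0 = 4.554 pbw
  CaO: 35.50% × 100.0 = 35.50 pbw
Mass-balance tally per oxide using the reported weights, under the basis named above (delivered sums recover each target inside rounding margins):
  Al2O3: 25.19·0.003000 = 0.07557 pbw (target 0.07557 pbw)
  Na2O: 36.98·0.4298 + 6.579·0.3078 = 17.92 pbw (target 17.92 pbw)
  SiO2: 33.04·0.5111 + 25.19·0.9949 = 41.95 pbw (target 41.95 pbw)
  B2O3: 6.579·0.6922 = 4.554 pbw (target 4.554 pbw)
  CaO: 33.04·0.4859 + 34.90·0.5571 = 35.50 pbw (target 35.50 pbw)
Auditing the glass mass value: the batch minus its LOI: 99.99 pbw (summing oxide targets gives 100.0 pbw; basis as stated: 100.0 pbw — rounding explains the deltas).
Whole-batch sum: Σ batch = 136.7 pbw; ignition loss, Σ(batch × LOI) = 36.70 pbw; the yield ratio, glass ÷ batch: 73.15%.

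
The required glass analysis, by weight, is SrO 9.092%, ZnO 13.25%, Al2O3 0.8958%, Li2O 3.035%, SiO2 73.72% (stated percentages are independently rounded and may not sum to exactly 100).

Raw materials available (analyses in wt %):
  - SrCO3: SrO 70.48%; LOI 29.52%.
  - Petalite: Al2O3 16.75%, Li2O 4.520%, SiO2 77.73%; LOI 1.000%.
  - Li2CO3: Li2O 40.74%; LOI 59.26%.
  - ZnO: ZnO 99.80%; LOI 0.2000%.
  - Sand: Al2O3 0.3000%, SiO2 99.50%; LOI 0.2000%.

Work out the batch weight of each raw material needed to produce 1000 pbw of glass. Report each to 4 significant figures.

Mid-chain values are displayed rounded off to 4 significant digits as written; each numeric step carries full precision from first step to last; every reported number sees exactly one rounding; the derived quantities (the five compositions, net glass mass, yield, totals, LOI) are computed at full float precision from the batch weights for 1000 pbw of glass, as they appear in question or answer.
Target oxide masses per 1000 pbw glass:
  SrO: 9.092% × 1000 = 90.92 pbw
  ZnO: 13.25% × 1000 = 132.5 pbw
  Al2O3: 0.8958% × 1000 = 8.958 pbw
  Li2O: 3.035% × 1000 = 30.35 pbw
  SiO2: 73.72% × 1000 = 737.2 pbw
Balance tally, oxide-wise, using the reported weights, for the quoted basis mass (delivered sums recover each target within answer rounding):
  SrO: 129.0·0.7048 = 90.92 pbw (target 90.92 pbw)
  ZnO: 132.8·0.9980 = 132.5 pbw (target 132.5 pbw)
  Al2O3: 40.78·0.1675 + 709.0·0.003000 = 8.958 pbw (target 8.958 pbw)
  Li2O: 40.78·0.04520 + 69.97·0.4074 = 30.35 pbw (target 30.35 pbw)
  SiO2: 40.78·0.7773 + 709.0·0.9950 = 737.2 pbw (target 737.2 pbw)
Glass-mass closure: batch total minus LOI = 999.9 pbw (per-oxide target masses sum to 999.9 pbw; versus the stated basis of 1000 pbw — differing by rounding only).
Batch total: Σ batch = 1082 pbw; loss to ignition Σ batch·LOI = 81.64 pbw; glass ÷ batch gives a yield of 92.45%.

Batch per 1000 pbw glass:
  SrCO3: 129.0 pbw
  Petalite: 40.78 pbw
  Li2CO3: 69.97 pbw
  ZnO: 132.8 pbw
  Sand: 709.0 pbw
Total batch = 1082 pbw; LOI loss = 81.64 pbw; yield = 92.45%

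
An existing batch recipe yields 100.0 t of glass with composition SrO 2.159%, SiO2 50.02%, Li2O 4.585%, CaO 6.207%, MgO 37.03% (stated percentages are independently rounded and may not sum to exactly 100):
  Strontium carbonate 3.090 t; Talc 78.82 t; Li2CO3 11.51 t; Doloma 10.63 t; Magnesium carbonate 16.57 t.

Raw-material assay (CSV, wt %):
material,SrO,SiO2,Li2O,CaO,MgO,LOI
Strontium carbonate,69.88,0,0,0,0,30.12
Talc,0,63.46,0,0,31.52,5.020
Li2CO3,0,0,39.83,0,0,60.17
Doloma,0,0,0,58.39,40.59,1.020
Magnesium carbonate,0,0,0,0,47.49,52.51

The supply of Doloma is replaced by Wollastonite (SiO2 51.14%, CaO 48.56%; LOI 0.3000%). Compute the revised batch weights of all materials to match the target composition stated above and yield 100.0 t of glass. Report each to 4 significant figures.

Revised batch per 100.0 t glass:
  Strontium carbonate: 3.090 t
  Talc: 68.52 t
  Li2CO3: 11.51 t
  Wollastonite: 12.78 t
  Magnesium carbonate: 32.50 t
Total batch = 128.4 t; LOI loss = 28.40 t

All internal work runs at full precision end to end — in-progress results are shown rounded to four significant figures when written out. Each reported value takes a single rounding. The derived quantities (yield, ignition loss, the totals, the five compositions, net glass mass) are re-derived from the weighed amounts on 100.0 t of glass at full precision, as quoted within question or answer.
The oxide mass targets at 100.0 t glass:
  SrO: 2.159% × 100.0 = 2.159 t
  SiO2: 50.02% × 100.0 = 50.02 t
  Li2O: 4.585% × 100.0 = 4.585 t
  CaO: 6.207% × 100.0 = 6.207 t
  MgO: 37.03% × 100.0 = 37.03 t
Oxide-by-oxide audit on the weights just shown, at the basis given (target by target, the sums agree within answer rounding):
  SrO: 3.090·0.6988 = 2.159 t (target 2.159 t)
  SiO2: 68.52·0.6346 + 12.78·0.5114 = 50.02 t (target 50.02 t)
  Li2O: 11.51·0.3983 = 4.584 t (target 4.585 t)
  CaO: 12.78·0.4856 = 6.206 t (target 6.207 t)
  MgO: 68.52·0.3152 + 32.50·0.4749 = 37.03 t (target 37.03 t)
Glass-mass closure: batch Σ − ignition loss = 100.0 t (the Σ of target masses is 100.0 t; versus the stated basis of 100.0 t — deltas are rounding alone).
Adding the batch up: Σ batch = 128.4 t; ignition loss, Σ(batch × LOI) = 28.40 t; as yield: glass ÷ batch → 77.88%.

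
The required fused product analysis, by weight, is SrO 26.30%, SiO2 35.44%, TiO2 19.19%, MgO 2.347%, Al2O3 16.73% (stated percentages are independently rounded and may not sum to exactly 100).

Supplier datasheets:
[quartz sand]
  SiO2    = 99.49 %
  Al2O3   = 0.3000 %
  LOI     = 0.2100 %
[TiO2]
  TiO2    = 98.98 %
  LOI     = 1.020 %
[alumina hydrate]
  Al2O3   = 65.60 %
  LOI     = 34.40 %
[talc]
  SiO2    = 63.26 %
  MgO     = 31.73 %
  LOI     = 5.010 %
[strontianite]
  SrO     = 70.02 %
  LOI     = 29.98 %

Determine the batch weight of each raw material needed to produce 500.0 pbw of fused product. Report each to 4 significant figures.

In-progress results are printed rounded to 4 significant figures between the steps — the whole derivation carries full precision at every stage — exactly one rounding is applied to each reported result — the derived quantities, including glass mass, the totals, the five compositions, LOI, the yield, are re-derived starting from the weights per 500.0 pbw of glass in full float precision, exactly as shown in either problem or answer.
Per-oxide target masses for 500.0 pbw fused product:
  SrO: 26.30% × 500.0 = 131.5 pbw
  SiO2: 35.44% × 500.0 = 177.2 pbw
  TiO2: 19.19% × 500.0 = 95.95 pbw
  MgO: 2.347% × 500.0 = 11.74 pbw
  Al2O3: 16.73% × 500.0 = 83.65 pbw
Sums-versus-targets review applying the batch weights above, under the basis named above (delivered sums recover each target modulo rounding of the values):
  SrO: 187.8·0.7002 = 131.5 pbw (target 131.5 pbw)
  SiO2: 154.6·0.9949 + 36.98·0.6326 = 177.2 pbw (target 177.2 pbw)
  TiO2: 96.94·0.9898 = 95.95 pbw (target 95.95 pbw)
  MgO: 36.98·0.3173 = 11.73 pbw (target 11.74 pbw)
  Al2O3: 154.6·0.003000 + 126.8·0.6560 = 83.64 pbw (target 83.65 pbw)
Glass-mass closure: Σ batch − LOI loss = 500.0 pbw (the targets, summed, come to 500.0 pbw; versus the stated basis of 500.0 pbw — rounding explains the deltas).
Batch total: Σ batch = 603.1 pbw; ignition loss, Σ(batch × LOI) = 103.1 pbw; yield: glass divided by total = 82.91%.

Batch per 500.0 pbw fused product:
  quartz sand: 154.6 pbw
  TiO2: 96.94 pbw
  alumina hydrate: 126.8 pbw
  talc: 36.98 pbw
  strontianite: 187.8 pbw
Total batch = 603.1 pbw; LOI loss = 103.1 pbw; yield = 82.91%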